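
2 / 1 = 2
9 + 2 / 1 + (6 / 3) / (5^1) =11.40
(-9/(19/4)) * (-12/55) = 432/1045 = 0.41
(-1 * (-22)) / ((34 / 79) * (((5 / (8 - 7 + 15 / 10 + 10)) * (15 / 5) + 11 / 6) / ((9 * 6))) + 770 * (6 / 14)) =1407780 / 21118247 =0.07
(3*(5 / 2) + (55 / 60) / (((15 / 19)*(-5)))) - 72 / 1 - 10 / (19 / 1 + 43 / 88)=-20141237 / 308700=-65.25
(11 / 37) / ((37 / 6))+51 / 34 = 4239 / 2738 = 1.55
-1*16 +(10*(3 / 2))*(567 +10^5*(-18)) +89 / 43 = -1160634884 / 43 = -26991508.93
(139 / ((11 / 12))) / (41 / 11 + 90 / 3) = 1668 / 371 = 4.50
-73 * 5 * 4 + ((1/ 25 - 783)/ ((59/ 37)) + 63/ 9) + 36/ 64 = -45865333/ 23600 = -1943.45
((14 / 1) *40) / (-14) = -40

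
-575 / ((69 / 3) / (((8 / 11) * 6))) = -109.09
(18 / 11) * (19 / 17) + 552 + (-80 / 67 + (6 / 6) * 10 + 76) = 8001456 / 12529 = 638.63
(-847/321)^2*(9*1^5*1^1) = 717409/11449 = 62.66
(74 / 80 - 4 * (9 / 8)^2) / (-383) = 331 / 30640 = 0.01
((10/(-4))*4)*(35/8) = -175/4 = -43.75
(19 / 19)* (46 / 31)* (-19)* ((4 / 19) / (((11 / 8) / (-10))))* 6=88320 / 341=259.00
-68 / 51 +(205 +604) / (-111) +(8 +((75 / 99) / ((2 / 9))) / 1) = 2269 / 814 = 2.79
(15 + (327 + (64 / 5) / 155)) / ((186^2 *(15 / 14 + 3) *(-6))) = -927899 / 2292417450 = -0.00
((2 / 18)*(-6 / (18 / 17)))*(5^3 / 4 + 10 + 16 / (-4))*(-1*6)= 2533 / 18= 140.72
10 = 10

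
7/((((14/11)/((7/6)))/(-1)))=-6.42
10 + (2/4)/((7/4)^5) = 168582/16807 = 10.03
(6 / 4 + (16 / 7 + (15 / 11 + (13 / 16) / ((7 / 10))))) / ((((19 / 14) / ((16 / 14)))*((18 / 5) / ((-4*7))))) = -77740 / 1881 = -41.33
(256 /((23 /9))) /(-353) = -0.28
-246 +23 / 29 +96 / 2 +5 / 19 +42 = -85374 / 551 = -154.94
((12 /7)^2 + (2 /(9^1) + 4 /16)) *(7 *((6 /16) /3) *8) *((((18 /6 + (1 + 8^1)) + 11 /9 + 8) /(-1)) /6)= -1149247 /13608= -84.45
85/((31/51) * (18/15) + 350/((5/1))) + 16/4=31273/6012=5.20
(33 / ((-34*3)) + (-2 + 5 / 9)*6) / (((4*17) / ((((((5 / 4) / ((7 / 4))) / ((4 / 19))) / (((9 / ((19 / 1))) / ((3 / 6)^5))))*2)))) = -236455 / 3995136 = -0.06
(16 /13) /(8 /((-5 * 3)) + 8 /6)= 20 /13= 1.54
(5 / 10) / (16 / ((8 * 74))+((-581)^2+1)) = 0.00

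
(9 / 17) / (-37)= -9 / 629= -0.01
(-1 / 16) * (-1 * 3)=0.19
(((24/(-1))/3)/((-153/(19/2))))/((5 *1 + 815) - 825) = -76/765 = -0.10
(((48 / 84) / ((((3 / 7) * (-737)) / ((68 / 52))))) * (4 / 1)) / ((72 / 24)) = -272 / 86229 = -0.00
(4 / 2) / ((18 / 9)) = 1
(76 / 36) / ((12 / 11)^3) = 25289 / 15552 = 1.63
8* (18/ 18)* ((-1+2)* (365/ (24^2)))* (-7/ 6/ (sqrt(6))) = -2555* sqrt(6)/ 2592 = -2.41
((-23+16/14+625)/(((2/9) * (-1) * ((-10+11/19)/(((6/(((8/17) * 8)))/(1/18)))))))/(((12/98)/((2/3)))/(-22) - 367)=-12758151483/566549320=-22.52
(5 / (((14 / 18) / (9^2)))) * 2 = 7290 / 7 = 1041.43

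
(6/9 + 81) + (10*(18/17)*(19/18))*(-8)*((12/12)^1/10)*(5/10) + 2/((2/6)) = 4243/51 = 83.20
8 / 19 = 0.42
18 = 18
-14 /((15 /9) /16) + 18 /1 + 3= -567 /5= -113.40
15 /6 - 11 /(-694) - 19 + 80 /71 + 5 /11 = -4038775 /271007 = -14.90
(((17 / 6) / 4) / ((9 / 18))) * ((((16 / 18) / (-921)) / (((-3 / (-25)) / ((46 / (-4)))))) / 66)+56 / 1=275735071 / 4923666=56.00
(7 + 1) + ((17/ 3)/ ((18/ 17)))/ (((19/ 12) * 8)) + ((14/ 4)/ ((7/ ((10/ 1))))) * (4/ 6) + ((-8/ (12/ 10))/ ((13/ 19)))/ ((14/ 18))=-0.77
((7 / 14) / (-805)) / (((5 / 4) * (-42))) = 0.00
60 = 60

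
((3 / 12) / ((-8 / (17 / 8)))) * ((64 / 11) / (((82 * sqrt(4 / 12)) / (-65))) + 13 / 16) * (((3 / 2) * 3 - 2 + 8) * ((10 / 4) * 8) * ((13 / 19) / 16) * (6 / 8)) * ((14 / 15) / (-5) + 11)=-48930063 / 12451840 + 48930063 * sqrt(3) / 2193664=34.70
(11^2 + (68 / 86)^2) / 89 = 224885 / 164561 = 1.37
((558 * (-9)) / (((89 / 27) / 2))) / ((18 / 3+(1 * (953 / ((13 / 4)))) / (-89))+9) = -3525444 / 13543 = -260.31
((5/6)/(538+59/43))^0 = 1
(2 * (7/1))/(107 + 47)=1/11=0.09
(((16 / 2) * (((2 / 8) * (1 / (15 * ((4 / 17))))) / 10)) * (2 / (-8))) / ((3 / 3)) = -17 / 1200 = -0.01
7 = 7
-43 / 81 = -0.53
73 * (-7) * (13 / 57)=-116.54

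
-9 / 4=-2.25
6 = 6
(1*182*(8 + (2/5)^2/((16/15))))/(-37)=-14833/370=-40.09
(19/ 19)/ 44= 1/ 44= 0.02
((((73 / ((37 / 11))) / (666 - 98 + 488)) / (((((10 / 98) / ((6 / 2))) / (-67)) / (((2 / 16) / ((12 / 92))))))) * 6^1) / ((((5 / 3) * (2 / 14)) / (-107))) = 104609.94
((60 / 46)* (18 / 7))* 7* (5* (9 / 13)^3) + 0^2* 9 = 38.95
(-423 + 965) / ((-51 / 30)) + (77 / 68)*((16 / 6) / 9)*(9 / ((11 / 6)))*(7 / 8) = -10791 / 34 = -317.38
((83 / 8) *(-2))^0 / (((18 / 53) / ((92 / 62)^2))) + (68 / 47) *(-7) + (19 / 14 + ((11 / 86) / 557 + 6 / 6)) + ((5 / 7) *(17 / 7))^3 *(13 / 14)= 57091195291647689 / 16036281881579358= 3.56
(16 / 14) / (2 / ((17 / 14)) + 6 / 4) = 272 / 749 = 0.36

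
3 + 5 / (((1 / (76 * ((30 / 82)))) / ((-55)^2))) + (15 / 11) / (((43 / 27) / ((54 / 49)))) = 399633169941 / 950257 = 420552.72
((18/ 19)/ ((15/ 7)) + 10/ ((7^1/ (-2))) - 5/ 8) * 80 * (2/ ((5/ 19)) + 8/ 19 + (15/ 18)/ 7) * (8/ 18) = -77819684/ 88445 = -879.87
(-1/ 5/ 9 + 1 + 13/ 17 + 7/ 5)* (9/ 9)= 2404/ 765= 3.14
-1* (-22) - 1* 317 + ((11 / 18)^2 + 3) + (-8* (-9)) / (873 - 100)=-73015123 / 250452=-291.53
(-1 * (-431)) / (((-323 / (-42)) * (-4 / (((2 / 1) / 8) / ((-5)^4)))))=-9051 / 1615000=-0.01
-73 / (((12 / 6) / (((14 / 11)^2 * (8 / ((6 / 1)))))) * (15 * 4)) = -7154 / 5445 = -1.31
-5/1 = -5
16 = 16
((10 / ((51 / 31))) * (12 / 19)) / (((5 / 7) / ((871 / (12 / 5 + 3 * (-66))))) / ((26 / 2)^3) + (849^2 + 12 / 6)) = 16609935160 / 3118640824750327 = 0.00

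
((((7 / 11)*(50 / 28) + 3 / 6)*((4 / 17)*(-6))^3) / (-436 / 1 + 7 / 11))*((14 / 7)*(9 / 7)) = 4478976 / 164698499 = 0.03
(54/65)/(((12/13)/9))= 81/10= 8.10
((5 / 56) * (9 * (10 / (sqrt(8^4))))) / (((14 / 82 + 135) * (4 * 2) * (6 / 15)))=46125 / 158900224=0.00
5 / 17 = 0.29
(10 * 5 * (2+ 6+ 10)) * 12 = 10800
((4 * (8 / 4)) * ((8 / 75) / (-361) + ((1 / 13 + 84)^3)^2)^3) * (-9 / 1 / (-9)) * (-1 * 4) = -3147880877025184551395387243225522783950811495182758693786397143181664 / 2231956558097589473810360851921875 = -1410368345031000126985905000000000000.00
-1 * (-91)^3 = 753571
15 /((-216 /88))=-55 /9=-6.11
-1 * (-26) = 26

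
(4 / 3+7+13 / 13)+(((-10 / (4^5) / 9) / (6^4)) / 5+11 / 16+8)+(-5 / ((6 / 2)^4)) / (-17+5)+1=19.03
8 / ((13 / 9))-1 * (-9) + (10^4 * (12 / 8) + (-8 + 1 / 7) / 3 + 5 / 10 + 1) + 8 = 8201695 / 546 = 15021.42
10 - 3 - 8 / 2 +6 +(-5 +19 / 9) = 55 / 9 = 6.11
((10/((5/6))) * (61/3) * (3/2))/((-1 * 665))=-366/665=-0.55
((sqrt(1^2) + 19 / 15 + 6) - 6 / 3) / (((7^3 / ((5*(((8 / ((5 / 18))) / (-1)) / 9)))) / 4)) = -6016 / 5145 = -1.17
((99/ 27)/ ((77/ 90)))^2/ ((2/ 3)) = 1350/ 49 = 27.55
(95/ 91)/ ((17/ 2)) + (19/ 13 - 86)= -130591/ 1547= -84.42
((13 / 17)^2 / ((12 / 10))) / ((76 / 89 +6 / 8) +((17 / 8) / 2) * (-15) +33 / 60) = -3008200 / 85086513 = -0.04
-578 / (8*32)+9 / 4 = -1 / 128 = -0.01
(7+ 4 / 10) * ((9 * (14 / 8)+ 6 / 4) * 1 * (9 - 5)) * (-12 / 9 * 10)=-6808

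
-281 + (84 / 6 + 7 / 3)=-794 / 3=-264.67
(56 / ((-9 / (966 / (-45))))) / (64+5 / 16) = 5888 / 2835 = 2.08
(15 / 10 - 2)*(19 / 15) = -19 / 30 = -0.63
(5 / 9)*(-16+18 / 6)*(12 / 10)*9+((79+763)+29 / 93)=71081 / 93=764.31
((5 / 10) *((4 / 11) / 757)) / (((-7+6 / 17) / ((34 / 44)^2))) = -4913 / 227710142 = -0.00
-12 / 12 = -1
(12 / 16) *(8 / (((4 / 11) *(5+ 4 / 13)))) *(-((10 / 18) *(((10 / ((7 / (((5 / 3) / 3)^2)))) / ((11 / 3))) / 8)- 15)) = 46.60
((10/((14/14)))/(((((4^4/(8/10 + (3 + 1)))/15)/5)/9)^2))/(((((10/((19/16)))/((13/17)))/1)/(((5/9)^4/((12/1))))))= 3859375/3342336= 1.15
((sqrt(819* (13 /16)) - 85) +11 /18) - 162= -4435 /18 +39* sqrt(7) /4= -220.59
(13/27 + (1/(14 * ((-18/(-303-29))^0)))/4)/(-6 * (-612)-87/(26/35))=9815/69874812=0.00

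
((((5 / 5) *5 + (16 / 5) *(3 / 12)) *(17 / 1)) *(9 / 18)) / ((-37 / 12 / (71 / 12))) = -35003 / 370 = -94.60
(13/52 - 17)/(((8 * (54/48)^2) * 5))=-134/405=-0.33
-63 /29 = -2.17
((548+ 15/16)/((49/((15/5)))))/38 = 26349/29792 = 0.88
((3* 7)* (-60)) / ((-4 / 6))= 1890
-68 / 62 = -34 / 31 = -1.10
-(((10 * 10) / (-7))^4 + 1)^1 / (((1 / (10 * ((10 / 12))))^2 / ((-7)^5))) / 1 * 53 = 23188056731875 / 9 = 2576450747986.11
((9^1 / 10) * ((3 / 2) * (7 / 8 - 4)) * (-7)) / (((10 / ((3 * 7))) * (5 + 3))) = 3969 / 512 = 7.75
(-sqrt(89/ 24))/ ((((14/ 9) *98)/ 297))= -891 *sqrt(534)/ 5488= -3.75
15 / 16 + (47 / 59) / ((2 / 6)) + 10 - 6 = 6917 / 944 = 7.33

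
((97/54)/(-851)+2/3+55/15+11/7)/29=1898753/9328662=0.20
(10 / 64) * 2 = 5 / 16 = 0.31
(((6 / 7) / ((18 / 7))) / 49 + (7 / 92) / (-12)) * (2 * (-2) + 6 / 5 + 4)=5 / 9016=0.00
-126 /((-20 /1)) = 6.30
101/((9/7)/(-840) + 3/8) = 49490/183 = 270.44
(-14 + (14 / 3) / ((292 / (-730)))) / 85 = -77 / 255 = -0.30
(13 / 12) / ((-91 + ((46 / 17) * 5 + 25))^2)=3757 / 9547968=0.00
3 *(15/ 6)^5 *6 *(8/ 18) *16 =12500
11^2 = 121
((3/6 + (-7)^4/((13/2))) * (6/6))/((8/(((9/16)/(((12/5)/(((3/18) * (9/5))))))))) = 86553/26624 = 3.25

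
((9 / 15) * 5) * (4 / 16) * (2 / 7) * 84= 18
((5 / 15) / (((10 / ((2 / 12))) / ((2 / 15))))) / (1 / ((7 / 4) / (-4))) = -7 / 21600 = -0.00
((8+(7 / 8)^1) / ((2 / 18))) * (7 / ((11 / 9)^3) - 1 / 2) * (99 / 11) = 51040125 / 21296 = 2396.70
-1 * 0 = 0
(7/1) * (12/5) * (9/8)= 189/10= 18.90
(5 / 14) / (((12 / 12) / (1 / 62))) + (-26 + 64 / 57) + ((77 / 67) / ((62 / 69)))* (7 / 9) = -26382837 / 1104964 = -23.88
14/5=2.80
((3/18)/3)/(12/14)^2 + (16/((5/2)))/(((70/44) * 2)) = 236671/113400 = 2.09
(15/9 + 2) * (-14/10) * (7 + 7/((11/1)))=-196/5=-39.20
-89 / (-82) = 89 / 82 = 1.09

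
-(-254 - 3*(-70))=44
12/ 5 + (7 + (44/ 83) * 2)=4341/ 415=10.46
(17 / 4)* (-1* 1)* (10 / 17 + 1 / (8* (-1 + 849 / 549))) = -11111 / 3200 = -3.47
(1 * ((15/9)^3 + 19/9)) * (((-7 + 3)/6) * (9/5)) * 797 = -6446.84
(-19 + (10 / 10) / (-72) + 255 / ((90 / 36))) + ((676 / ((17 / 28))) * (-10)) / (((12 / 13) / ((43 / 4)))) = -158609705 / 1224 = -129583.09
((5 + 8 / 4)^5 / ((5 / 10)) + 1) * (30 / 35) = 201690 / 7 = 28812.86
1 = 1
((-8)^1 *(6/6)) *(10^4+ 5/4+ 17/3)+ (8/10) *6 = -1200758/15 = -80050.53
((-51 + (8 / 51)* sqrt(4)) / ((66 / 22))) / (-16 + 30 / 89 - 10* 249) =230065 / 34119612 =0.01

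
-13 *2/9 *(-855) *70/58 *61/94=2636725/1363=1934.50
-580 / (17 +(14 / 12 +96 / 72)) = -1160 / 39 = -29.74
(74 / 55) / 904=37 / 24860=0.00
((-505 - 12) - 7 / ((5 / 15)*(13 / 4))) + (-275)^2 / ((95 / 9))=1640330 / 247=6641.01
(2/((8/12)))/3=1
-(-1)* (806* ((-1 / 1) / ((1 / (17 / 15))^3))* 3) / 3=-3959878 / 3375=-1173.30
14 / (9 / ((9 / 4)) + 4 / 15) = 105 / 32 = 3.28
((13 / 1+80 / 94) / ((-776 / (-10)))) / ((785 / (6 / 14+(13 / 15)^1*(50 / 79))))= 50251 / 226181108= 0.00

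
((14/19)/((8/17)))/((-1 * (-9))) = 119/684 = 0.17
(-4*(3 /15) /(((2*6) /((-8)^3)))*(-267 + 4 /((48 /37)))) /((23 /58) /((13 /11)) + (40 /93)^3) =-27317170612992 /1258791605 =-21701.11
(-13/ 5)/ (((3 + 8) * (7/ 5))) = -13/ 77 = -0.17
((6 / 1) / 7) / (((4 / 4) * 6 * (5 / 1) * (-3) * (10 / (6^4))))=-216 / 175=-1.23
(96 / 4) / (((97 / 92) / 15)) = 33120 / 97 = 341.44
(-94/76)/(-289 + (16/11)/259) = 133903/31287110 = 0.00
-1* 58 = -58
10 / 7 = 1.43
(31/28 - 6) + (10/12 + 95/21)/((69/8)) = -393/92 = -4.27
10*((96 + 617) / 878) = 3565 / 439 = 8.12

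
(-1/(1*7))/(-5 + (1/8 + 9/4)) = 8/147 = 0.05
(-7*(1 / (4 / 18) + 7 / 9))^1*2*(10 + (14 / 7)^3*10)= -6650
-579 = -579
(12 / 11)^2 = 144 / 121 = 1.19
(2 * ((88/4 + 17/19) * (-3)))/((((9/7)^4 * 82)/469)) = -163280005/567891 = -287.52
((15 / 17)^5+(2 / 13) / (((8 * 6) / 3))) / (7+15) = 80394857 / 3248632816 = 0.02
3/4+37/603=1957/2412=0.81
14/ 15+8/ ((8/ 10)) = 164/ 15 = 10.93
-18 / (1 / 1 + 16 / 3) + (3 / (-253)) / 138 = -628471 / 221122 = -2.84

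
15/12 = 1.25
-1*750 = -750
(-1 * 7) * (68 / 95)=-5.01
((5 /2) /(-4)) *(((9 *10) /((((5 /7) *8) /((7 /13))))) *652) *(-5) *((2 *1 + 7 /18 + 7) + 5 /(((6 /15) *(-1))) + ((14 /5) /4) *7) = 6429535 /208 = 30911.23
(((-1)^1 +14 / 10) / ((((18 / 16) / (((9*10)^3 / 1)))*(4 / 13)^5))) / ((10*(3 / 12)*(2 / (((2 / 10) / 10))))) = 375934.16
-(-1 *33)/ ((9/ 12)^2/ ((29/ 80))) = 319/ 15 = 21.27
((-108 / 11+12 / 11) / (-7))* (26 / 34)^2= 16224 / 22253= 0.73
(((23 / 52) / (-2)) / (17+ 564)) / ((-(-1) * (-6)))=23 / 362544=0.00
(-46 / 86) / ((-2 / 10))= 2.67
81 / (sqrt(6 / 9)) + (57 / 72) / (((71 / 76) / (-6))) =-361 / 71 + 81* sqrt(6) / 2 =94.12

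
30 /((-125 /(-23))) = 138 /25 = 5.52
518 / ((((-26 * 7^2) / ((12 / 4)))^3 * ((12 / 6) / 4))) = -999 / 73849958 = -0.00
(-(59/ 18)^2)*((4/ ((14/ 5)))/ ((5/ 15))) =-17405/ 378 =-46.04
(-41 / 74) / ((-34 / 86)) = 1763 / 1258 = 1.40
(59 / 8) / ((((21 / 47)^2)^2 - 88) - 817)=-287901179 / 35327334592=-0.01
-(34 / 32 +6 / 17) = -385 / 272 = -1.42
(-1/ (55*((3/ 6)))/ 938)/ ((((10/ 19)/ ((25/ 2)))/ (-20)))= 95/ 5159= 0.02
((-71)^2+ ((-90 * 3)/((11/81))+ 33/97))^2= 10612739598400/1138489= 9321776.14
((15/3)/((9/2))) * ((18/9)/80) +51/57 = 631/684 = 0.92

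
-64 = -64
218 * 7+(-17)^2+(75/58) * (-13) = 104295/58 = 1798.19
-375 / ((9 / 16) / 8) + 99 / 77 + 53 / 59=-6605294 / 1239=-5331.15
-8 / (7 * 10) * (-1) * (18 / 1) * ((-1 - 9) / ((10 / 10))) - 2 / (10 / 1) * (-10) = -130 / 7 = -18.57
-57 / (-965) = 57 / 965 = 0.06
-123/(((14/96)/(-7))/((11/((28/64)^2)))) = 16625664/49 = 339299.27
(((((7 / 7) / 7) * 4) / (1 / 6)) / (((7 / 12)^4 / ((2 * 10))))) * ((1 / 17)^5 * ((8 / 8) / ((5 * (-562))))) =-995328 / 6705653784319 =-0.00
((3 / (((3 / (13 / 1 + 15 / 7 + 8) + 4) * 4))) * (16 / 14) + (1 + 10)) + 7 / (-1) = 6568 / 1561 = 4.21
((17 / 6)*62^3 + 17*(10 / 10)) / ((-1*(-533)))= 2025839 / 1599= 1266.94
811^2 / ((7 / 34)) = 22362514 / 7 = 3194644.86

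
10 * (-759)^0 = 10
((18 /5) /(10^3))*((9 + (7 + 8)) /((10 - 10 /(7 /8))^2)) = 1323 /31250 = 0.04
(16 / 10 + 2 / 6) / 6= 0.32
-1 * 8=-8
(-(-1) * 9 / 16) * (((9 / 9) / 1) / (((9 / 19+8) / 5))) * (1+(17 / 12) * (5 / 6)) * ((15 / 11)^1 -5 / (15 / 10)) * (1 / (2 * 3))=-969475 / 4080384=-0.24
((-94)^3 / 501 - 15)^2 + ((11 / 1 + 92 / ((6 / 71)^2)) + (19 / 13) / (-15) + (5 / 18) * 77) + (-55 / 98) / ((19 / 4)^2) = 1622695174090699661 / 577194369570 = 2811349.62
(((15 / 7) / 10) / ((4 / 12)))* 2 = 9 / 7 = 1.29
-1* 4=-4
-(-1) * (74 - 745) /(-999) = 671 /999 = 0.67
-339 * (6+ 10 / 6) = -2599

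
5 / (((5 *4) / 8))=2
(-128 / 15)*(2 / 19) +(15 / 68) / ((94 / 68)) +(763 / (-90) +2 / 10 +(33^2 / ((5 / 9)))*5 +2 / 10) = 393498896 / 40185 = 9792.18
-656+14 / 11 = -7202 / 11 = -654.73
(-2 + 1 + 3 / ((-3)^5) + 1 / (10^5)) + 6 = 40400081 / 8100000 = 4.99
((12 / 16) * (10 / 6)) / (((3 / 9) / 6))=45 / 2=22.50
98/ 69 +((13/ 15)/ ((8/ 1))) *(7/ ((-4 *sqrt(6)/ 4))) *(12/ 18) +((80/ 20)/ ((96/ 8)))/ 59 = 1935/ 1357 - 91 *sqrt(6)/ 1080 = 1.22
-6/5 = -1.20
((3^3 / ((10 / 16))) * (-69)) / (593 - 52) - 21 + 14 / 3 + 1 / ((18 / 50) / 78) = 1580993 / 8115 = 194.82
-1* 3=-3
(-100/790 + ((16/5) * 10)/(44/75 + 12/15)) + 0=23570/1027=22.95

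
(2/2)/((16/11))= 11/16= 0.69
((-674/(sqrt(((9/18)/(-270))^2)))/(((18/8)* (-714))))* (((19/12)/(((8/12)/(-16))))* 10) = -10244800/119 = -86090.76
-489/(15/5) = -163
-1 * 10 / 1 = -10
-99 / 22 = -9 / 2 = -4.50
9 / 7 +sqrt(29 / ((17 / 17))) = 9 / 7 +sqrt(29) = 6.67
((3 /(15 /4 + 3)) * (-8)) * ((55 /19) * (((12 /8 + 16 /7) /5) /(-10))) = 4664 /5985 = 0.78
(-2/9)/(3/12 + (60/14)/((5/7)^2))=-40/1557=-0.03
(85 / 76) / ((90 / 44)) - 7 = -2207 / 342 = -6.45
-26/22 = -13/11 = -1.18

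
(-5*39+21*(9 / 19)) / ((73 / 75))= -263700 / 1387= -190.12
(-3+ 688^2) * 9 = 4260069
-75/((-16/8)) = 75/2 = 37.50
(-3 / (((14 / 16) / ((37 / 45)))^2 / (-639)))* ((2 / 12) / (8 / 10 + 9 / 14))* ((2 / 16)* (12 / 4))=777592 / 10605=73.32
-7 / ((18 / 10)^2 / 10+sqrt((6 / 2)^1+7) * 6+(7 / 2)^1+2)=79625 / 636877 - 328125 * sqrt(10) / 2547508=-0.28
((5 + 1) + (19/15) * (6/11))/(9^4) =368/360855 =0.00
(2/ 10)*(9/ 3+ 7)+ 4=6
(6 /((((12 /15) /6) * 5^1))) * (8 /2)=36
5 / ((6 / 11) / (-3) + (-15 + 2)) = -11 / 29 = -0.38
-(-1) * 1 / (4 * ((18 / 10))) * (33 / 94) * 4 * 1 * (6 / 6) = 55 / 282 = 0.20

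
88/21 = 4.19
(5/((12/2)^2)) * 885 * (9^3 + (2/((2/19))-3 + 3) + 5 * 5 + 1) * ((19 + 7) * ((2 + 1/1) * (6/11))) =44524350/11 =4047668.18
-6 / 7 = -0.86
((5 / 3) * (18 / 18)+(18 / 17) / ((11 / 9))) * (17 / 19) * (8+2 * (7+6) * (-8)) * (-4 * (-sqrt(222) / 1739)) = -1136800 * sqrt(222) / 1090353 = -15.53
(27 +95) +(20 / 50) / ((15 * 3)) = 27452 / 225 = 122.01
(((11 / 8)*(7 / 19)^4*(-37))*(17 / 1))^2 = 275975787525361 / 1086948034624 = 253.90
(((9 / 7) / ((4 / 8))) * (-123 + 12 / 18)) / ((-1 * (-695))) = -2202 / 4865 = -0.45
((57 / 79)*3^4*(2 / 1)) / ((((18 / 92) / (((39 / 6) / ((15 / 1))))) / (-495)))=-10123542 / 79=-128146.10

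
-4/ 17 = -0.24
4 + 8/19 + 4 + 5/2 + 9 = 757/38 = 19.92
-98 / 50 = -49 / 25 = -1.96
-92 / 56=-23 / 14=-1.64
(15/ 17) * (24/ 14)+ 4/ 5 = 1376/ 595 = 2.31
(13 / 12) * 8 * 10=260 / 3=86.67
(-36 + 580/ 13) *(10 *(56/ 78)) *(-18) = -188160/ 169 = -1113.37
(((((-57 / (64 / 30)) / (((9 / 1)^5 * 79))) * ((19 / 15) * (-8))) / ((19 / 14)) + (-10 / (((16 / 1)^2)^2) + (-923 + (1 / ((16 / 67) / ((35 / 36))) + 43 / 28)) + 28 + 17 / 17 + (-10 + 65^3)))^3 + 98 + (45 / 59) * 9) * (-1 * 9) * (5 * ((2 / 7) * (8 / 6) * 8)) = -274518826372120965227526016765168824658434526177565695 / 97599568854338388457486132866711552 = -2812705318215330998.78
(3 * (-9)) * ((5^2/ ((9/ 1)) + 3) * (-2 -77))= 12324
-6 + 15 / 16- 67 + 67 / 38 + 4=-20155 / 304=-66.30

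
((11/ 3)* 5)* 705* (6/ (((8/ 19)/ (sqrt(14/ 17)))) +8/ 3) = 103400/ 3 +736725* sqrt(238)/ 68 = 201608.43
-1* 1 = -1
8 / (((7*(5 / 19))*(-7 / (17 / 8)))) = -323 / 245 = -1.32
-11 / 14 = -0.79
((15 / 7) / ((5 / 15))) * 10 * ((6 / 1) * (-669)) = -1806300 / 7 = -258042.86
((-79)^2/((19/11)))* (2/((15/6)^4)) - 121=759957/11875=64.00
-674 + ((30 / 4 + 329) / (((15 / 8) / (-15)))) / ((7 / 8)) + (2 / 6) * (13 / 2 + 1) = -52473 / 14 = -3748.07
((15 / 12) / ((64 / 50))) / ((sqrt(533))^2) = 125 / 68224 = 0.00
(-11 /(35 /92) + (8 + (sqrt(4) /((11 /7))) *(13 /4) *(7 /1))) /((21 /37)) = 14.17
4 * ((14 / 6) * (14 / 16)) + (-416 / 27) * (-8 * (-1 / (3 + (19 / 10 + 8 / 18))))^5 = -1278895322162027 / 11883196535262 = -107.62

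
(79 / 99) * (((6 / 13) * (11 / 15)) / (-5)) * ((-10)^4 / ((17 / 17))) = -63200 / 117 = -540.17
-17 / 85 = -1 / 5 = -0.20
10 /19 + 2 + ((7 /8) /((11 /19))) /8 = 36319 /13376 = 2.72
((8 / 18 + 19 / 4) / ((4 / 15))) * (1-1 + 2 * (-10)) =-4675 / 12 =-389.58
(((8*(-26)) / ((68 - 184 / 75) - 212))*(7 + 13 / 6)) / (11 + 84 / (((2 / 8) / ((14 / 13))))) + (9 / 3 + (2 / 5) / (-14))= 700245949 / 232922585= 3.01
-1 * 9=-9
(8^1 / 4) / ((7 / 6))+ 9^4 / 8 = 46023 / 56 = 821.84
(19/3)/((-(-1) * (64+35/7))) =0.09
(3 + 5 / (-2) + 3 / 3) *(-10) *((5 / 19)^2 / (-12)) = 0.09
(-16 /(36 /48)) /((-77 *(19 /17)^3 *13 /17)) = 5345344 /20597577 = 0.26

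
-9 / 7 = -1.29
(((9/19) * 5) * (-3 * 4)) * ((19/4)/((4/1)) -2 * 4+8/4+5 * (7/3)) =-194.80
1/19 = 0.05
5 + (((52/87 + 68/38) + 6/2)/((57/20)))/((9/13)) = 6555245/847989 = 7.73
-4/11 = -0.36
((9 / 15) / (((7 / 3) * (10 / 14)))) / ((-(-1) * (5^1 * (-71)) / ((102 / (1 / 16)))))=-14688 / 8875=-1.65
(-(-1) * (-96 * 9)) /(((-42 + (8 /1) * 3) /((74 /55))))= 3552 /55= 64.58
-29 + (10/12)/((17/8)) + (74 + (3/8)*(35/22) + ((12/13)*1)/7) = 37672057/816816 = 46.12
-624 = -624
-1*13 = -13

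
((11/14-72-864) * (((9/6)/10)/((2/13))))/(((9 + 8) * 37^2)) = -510627/13032880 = -0.04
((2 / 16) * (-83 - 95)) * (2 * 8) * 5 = -1780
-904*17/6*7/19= -53788/57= -943.65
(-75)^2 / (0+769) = 5625 / 769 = 7.31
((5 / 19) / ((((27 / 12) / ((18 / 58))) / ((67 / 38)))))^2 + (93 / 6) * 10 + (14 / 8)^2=277185483769 / 1753599376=158.07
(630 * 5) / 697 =3150 / 697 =4.52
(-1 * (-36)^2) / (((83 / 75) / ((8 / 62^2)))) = -194400 / 79763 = -2.44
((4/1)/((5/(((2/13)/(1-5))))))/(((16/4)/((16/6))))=-0.02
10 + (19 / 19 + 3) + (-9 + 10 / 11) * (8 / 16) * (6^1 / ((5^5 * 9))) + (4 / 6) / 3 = 4399733 / 309375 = 14.22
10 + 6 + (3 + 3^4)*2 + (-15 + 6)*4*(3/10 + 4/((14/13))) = 1382/35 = 39.49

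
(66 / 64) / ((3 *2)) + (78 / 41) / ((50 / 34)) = 96139 / 65600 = 1.47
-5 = -5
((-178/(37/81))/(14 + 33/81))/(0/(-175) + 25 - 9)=-194643/115144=-1.69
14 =14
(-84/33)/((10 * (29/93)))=-0.82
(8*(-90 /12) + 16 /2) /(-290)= 26 /145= 0.18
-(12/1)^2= -144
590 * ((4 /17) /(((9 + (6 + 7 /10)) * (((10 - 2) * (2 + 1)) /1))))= 0.37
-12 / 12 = -1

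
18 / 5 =3.60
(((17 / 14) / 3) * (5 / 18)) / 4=85 / 3024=0.03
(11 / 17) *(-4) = -44 / 17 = -2.59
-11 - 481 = -492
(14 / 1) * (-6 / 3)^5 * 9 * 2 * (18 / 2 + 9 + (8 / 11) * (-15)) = -628992 / 11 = -57181.09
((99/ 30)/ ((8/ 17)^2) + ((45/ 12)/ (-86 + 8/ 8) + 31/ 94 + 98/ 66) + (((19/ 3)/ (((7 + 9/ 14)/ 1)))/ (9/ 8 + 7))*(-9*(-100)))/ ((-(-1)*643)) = 2545927726769/ 15093112045440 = 0.17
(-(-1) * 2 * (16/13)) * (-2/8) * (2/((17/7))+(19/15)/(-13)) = -0.45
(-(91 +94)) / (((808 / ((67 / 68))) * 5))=-2479 / 54944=-0.05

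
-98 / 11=-8.91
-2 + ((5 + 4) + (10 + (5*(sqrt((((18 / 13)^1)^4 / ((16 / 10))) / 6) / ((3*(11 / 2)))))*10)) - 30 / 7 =900*sqrt(15) / 1859 + 89 / 7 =14.59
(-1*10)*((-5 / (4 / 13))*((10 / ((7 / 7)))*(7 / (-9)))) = -1263.89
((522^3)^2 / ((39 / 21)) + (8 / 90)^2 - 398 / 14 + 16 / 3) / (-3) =-2007447173801022319981 / 552825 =-3631252518972590.46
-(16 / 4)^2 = -16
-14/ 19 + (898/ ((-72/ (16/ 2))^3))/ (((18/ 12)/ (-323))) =10991434/ 41553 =264.52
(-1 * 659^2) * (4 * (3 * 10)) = -52113720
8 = 8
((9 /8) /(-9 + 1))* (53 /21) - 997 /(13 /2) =-895379 /5824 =-153.74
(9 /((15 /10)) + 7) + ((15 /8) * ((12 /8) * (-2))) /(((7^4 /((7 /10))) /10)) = 35627 /2744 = 12.98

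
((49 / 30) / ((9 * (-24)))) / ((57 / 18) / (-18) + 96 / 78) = -637 / 88860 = -0.01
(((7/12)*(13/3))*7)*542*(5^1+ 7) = 345254/3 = 115084.67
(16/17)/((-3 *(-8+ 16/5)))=10/153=0.07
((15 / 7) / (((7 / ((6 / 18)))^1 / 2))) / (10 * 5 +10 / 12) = 12 / 2989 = 0.00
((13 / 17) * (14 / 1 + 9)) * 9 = 2691 / 17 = 158.29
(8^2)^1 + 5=69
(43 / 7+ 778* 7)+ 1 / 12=457987 / 84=5452.23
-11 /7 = -1.57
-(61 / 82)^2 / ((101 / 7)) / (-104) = 26047 / 70628896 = 0.00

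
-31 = -31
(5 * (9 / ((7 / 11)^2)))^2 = 29648025 / 2401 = 12348.20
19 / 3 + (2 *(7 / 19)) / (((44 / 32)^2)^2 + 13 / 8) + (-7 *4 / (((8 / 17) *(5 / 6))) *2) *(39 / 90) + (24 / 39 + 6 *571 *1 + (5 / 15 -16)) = 441284121277 / 131508975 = 3355.54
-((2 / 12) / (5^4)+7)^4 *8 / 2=-9605.46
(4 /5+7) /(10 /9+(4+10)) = 0.52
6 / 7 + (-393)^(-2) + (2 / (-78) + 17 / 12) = 126391129 / 56219436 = 2.25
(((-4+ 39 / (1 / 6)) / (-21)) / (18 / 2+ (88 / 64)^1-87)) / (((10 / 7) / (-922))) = -169648 / 1839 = -92.25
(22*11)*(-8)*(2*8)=-30976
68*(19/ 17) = 76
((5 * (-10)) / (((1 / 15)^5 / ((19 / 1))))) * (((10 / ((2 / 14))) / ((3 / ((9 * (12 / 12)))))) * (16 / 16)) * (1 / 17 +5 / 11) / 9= -1615950000000 / 187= -8641443850.27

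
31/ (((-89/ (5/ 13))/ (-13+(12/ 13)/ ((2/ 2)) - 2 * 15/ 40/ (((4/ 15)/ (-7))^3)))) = -6991613365/ 3850496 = -1815.77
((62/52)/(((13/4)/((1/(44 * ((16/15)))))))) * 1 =0.01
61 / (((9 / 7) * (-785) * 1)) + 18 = 17.94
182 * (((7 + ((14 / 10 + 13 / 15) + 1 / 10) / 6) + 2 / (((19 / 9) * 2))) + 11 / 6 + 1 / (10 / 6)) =3206021 / 1710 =1874.87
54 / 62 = 27 / 31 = 0.87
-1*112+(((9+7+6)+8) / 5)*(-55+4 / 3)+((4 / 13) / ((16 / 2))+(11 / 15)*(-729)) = -125913 / 130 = -968.56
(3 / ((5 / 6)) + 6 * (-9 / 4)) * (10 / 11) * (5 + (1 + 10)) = -144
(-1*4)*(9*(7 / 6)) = -42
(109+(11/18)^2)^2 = 1255780969/104976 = 11962.55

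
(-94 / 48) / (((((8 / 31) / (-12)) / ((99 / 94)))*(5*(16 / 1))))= 3069 / 2560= 1.20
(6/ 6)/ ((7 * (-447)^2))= 1/ 1398663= 0.00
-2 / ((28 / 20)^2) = -50 / 49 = -1.02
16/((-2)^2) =4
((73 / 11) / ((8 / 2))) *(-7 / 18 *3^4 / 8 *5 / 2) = -22995 / 1408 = -16.33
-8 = -8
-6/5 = -1.20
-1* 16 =-16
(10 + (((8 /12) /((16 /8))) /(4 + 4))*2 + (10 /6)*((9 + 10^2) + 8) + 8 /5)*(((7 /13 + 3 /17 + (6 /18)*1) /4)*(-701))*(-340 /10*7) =8458387273 /936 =9036738.54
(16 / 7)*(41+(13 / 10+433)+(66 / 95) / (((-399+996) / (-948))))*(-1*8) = -1147480384 / 132335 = -8671.03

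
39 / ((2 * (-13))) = -3 / 2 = -1.50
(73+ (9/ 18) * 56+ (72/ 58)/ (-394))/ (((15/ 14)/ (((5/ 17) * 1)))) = 27.72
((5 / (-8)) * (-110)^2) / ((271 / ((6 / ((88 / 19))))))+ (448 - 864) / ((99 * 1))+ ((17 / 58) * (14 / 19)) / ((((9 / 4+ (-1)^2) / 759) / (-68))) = -5334970145303 / 1537409016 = -3470.10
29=29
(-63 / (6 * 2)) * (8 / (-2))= 21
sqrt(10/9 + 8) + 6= 9.02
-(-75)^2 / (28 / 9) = -50625 / 28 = -1808.04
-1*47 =-47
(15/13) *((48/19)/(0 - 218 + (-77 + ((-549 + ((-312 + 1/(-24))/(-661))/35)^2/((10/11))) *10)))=221969849472000/252427015265505381197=0.00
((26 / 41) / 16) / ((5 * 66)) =13 / 108240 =0.00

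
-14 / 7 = -2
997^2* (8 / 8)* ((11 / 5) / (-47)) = -10934099 / 235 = -46528.08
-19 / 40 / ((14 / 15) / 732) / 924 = -3477 / 8624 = -0.40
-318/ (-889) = 0.36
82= 82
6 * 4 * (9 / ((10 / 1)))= 21.60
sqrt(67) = 8.19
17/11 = 1.55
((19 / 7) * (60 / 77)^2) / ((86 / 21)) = 102600 / 254947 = 0.40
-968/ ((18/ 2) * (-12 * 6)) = 121/ 81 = 1.49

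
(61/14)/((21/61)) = 12.66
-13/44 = -0.30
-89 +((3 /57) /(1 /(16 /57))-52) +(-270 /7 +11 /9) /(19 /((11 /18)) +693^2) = -16939822905350 /120153111183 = -140.99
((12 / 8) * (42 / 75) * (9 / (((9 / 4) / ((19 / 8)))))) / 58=399 / 2900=0.14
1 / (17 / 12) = 12 / 17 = 0.71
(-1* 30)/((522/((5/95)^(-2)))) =-20.75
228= 228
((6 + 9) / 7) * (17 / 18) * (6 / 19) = 85 / 133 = 0.64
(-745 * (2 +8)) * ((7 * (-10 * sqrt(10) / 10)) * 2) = 329825.56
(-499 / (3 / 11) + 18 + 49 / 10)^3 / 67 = -2376813854081 / 27000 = -88030142.74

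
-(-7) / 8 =7 / 8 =0.88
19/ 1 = 19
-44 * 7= -308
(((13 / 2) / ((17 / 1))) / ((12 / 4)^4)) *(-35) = -455 / 2754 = -0.17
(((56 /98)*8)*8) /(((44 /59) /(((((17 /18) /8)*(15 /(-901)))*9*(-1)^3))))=3540 /4081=0.87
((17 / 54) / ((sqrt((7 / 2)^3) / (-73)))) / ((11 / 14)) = -2482 * sqrt(14) / 2079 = -4.47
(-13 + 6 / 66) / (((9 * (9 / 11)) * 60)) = -71 / 2430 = -0.03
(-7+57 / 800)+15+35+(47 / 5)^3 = 3494621 / 4000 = 873.66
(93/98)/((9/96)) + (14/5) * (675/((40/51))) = 2419.87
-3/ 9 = -1/ 3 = -0.33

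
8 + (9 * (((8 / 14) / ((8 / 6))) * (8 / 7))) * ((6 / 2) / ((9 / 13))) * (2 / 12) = 548 / 49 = 11.18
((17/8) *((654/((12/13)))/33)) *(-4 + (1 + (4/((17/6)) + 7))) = 32591/132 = 246.90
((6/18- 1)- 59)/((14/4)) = -358/21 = -17.05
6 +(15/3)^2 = 31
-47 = -47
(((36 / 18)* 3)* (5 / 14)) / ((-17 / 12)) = -180 / 119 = -1.51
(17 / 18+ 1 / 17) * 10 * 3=1535 / 51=30.10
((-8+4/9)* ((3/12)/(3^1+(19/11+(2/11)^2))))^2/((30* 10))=4231249/8062156800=0.00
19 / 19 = 1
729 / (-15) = -243 / 5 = -48.60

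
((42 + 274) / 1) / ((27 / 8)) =2528 / 27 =93.63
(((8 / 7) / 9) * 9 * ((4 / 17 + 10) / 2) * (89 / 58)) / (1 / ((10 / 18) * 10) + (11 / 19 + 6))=1014600 / 764099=1.33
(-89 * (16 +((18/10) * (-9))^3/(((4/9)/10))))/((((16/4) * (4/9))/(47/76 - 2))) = -80440864749/12160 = -6615202.69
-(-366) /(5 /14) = 5124 /5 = 1024.80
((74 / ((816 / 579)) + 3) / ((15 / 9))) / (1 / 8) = 266.44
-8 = -8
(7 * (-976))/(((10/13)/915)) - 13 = -8126677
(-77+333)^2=65536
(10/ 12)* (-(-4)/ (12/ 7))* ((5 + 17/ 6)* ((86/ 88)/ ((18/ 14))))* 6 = 495145/ 7128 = 69.46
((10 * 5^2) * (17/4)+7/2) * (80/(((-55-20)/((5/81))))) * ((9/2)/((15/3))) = -8528/135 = -63.17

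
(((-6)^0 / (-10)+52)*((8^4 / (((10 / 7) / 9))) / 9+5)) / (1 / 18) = 67080231 / 25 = 2683209.24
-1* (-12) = 12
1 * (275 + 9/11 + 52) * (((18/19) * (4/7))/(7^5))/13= 259632/319652333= 0.00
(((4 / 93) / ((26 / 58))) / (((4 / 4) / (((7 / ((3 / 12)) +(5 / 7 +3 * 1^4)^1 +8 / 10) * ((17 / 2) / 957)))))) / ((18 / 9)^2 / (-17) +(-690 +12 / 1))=-328882 / 8050217175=-0.00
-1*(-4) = 4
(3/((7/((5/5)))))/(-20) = -3/140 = -0.02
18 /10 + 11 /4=91 /20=4.55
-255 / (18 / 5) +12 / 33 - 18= -88.47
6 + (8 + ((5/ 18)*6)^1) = 47/ 3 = 15.67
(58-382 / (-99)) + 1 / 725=4439999 / 71775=61.86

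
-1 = -1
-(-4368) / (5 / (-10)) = -8736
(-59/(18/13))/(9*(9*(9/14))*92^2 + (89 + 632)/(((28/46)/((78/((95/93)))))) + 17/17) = -0.00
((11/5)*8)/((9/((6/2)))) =88/15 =5.87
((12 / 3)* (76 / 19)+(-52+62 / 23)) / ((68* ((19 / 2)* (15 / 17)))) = -383 / 6555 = -0.06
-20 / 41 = -0.49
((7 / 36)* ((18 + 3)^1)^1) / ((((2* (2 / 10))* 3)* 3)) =245 / 216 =1.13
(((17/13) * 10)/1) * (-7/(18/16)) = -9520/117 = -81.37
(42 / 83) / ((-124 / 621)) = -2.53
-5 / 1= -5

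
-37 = -37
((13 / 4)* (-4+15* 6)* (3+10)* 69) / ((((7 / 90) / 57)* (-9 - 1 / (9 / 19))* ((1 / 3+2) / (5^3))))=-173630249325 / 196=-885868619.01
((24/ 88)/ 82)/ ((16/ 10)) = 15/ 7216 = 0.00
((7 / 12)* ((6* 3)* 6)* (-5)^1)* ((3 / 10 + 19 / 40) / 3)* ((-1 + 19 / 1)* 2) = -5859 / 2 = -2929.50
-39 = -39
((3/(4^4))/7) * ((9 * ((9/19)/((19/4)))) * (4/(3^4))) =3/40432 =0.00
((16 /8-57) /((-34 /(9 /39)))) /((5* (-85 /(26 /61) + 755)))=11 /81855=0.00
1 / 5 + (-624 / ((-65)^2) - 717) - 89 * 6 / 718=-83736647 / 116675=-717.69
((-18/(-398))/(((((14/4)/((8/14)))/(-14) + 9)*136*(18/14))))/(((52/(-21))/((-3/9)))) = 49/12050246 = 0.00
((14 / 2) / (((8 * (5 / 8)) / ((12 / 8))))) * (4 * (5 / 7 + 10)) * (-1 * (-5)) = 450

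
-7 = -7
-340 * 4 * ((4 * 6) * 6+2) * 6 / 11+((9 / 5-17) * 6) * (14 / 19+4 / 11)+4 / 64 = -19079413 / 176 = -108405.76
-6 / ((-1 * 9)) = 2 / 3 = 0.67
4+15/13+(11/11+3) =119/13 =9.15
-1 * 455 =-455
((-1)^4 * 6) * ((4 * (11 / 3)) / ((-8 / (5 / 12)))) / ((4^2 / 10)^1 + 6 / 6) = -275 / 156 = -1.76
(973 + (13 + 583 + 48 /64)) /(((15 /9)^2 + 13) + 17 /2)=2457 /38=64.66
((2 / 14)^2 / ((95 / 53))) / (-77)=-53 / 358435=-0.00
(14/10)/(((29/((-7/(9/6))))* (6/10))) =-98/261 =-0.38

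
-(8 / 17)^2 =-64 / 289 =-0.22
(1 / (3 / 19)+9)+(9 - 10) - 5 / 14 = 587 / 42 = 13.98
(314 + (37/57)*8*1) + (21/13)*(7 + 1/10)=2450207/7410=330.66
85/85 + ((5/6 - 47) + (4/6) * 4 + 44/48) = -499/12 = -41.58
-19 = -19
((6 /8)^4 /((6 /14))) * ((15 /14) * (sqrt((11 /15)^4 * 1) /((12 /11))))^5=4177248169415651 /137651473612800000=0.03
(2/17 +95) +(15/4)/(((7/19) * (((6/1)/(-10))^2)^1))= 176203/1428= 123.39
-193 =-193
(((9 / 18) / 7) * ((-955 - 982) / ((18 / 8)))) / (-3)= 3874 / 189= 20.50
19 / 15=1.27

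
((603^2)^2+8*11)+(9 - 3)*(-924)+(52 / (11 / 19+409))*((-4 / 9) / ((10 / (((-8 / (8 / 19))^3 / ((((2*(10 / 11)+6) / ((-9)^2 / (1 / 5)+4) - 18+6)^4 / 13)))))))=132211499425.02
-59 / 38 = -1.55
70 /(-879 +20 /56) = -980 /12301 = -0.08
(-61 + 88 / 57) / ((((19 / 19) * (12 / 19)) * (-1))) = 3389 / 36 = 94.14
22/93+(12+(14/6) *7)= 2657/93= 28.57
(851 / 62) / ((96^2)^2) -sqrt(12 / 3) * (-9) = 94787076947 / 5265948672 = 18.00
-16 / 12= -4 / 3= -1.33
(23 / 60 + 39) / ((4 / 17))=40171 / 240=167.38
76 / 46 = 38 / 23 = 1.65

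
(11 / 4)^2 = 121 / 16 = 7.56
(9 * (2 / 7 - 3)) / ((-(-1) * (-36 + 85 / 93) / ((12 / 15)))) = 0.56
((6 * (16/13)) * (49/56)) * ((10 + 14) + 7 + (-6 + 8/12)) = 165.85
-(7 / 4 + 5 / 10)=-9 / 4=-2.25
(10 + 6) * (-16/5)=-51.20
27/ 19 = 1.42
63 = 63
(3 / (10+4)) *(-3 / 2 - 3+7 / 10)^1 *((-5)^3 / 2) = 1425 / 28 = 50.89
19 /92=0.21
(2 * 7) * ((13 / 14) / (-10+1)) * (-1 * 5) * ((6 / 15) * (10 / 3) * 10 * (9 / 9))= 96.30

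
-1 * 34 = -34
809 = 809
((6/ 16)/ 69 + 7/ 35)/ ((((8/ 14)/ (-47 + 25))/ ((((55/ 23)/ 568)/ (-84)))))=7623/ 19230208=0.00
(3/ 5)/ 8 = 3/ 40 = 0.08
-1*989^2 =-978121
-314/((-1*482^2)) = 157/116162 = 0.00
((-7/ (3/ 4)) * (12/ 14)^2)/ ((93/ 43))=-688/ 217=-3.17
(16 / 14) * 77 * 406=35728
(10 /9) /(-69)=-0.02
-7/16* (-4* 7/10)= 1.22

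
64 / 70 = 32 / 35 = 0.91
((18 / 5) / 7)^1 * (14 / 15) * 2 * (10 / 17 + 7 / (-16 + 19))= 1192 / 425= 2.80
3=3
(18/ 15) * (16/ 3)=32/ 5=6.40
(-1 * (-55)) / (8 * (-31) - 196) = -55 / 444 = -0.12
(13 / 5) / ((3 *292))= 13 / 4380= 0.00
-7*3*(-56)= 1176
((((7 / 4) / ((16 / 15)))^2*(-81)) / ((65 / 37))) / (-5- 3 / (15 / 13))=33041925 / 2023424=16.33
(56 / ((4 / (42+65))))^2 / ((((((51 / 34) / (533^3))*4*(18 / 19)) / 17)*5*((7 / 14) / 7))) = 384127872116648114 / 135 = 2845391645308504.55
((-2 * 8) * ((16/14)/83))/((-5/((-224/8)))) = -512/415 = -1.23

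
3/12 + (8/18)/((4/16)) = 73/36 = 2.03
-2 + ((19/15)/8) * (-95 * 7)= -2575/24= -107.29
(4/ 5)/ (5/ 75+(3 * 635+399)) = 12/ 34561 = 0.00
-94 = -94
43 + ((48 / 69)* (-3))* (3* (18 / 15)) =4081 / 115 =35.49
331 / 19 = 17.42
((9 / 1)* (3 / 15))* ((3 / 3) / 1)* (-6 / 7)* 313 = -16902 / 35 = -482.91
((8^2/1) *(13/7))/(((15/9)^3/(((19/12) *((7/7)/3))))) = 11856/875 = 13.55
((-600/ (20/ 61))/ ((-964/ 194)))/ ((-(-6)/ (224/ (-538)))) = -1656760/ 64829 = -25.56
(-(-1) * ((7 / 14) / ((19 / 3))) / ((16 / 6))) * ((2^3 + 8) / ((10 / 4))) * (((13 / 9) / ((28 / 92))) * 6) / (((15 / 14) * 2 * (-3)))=-1196 / 1425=-0.84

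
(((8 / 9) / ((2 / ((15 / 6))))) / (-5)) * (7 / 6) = -7 / 27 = -0.26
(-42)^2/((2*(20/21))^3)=4084101/16000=255.26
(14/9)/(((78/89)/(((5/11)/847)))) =445/467181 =0.00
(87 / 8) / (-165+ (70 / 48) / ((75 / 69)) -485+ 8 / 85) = -22185 / 1323071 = -0.02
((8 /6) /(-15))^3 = -64 /91125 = -0.00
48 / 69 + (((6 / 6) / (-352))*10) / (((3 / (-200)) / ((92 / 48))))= 4.33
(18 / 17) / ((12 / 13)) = 39 / 34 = 1.15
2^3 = 8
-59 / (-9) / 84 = 59 / 756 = 0.08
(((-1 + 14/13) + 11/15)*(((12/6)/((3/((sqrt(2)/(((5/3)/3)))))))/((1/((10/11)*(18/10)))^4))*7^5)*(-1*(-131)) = 73036272238272*sqrt(2)/4758325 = 21706984.44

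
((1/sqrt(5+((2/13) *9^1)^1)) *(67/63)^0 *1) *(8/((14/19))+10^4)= 70076 *sqrt(1079)/581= 3961.90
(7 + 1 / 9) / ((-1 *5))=-64 / 45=-1.42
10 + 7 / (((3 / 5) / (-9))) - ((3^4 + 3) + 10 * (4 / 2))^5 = -12166529119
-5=-5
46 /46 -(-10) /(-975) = 193 /195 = 0.99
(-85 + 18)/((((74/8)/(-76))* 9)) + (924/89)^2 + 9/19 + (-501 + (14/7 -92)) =-21127711076/50116167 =-421.57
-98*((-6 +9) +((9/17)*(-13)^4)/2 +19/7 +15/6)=-12609086/17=-741710.94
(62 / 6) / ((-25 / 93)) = -961 / 25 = -38.44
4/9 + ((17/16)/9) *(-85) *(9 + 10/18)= -61847/648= -95.44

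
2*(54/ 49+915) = 89778/ 49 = 1832.20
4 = 4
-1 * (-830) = 830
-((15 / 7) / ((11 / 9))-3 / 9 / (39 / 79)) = -9712 / 9009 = -1.08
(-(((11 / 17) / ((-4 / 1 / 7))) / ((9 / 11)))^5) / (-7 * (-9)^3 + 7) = 62275756467001 / 62672925977487360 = 0.00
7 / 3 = 2.33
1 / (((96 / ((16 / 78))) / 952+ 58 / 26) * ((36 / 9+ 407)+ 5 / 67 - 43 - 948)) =-207298 / 327275665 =-0.00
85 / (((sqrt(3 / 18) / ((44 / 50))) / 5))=374 * sqrt(6)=916.11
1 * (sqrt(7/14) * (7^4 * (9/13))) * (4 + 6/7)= 52479 * sqrt(2)/13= 5708.96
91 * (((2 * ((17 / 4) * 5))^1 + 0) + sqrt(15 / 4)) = 91 * sqrt(15) / 2 + 7735 / 2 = 4043.72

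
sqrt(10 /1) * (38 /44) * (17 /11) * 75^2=1816875 * sqrt(10) /242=23741.58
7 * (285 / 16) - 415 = -4645 / 16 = -290.31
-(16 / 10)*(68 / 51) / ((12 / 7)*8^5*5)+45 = 41471993 / 921600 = 45.00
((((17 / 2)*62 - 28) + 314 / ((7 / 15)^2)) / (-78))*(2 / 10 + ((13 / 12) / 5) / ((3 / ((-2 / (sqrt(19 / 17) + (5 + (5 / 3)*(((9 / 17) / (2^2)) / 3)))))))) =-27649759841 / 6527421810 - 6466868*sqrt(323) / 753164055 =-4.39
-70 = -70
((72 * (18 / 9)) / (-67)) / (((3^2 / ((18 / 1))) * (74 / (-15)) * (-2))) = -1080 / 2479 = -0.44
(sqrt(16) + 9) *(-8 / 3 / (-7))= 104 / 21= 4.95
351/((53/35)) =12285/53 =231.79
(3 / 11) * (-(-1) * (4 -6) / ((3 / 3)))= -0.55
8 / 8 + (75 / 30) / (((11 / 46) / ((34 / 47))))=4427 / 517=8.56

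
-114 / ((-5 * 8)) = 57 / 20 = 2.85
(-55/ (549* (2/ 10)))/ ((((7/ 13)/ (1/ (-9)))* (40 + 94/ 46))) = 0.00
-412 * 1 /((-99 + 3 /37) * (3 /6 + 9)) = 7622 /17385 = 0.44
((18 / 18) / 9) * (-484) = -484 / 9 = -53.78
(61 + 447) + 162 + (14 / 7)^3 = 678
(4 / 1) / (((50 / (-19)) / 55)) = -418 / 5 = -83.60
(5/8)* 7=35/8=4.38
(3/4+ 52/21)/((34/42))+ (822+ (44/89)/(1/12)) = 5034767/6052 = 831.92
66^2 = 4356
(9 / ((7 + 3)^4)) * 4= 9 / 2500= 0.00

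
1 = 1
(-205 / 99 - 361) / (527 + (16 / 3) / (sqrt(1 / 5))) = -18942488 / 27481091 + 575104*sqrt(5) / 82443273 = -0.67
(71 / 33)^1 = 71 / 33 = 2.15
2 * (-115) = -230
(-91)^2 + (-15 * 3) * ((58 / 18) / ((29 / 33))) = 8116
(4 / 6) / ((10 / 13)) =13 / 15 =0.87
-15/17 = -0.88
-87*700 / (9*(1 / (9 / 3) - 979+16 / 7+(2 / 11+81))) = 1563100 / 206791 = 7.56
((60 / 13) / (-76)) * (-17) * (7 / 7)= 255 / 247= 1.03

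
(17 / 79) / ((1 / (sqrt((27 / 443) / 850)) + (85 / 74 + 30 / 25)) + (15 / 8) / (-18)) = -9026351280 / 260541110911643 + 2234208000 * sqrt(45186) / 260541110911643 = 0.00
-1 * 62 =-62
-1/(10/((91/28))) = -13/40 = -0.32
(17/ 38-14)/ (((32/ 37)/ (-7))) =133385/ 1216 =109.69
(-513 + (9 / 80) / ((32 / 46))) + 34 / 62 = -20327663 / 39680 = -512.29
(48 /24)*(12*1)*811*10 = 194640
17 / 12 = 1.42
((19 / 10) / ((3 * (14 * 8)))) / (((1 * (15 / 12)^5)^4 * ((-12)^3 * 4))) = -2550136832 / 270366668701171875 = -0.00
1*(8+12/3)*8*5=480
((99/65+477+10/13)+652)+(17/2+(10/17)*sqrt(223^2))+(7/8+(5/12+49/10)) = 1277.16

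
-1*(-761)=761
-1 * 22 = -22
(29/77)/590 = 29/45430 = 0.00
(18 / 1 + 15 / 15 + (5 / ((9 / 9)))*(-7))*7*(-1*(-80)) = -8960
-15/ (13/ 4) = -60/ 13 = -4.62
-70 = -70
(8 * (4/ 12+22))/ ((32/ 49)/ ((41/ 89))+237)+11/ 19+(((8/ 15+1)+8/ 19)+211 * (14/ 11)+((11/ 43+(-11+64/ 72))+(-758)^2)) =5860414360601522/ 10195110585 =574825.97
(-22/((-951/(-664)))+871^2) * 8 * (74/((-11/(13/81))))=-5552302157168/847341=-6552618.32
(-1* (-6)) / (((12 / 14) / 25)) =175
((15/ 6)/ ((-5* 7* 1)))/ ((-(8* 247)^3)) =1/ 108016190464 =0.00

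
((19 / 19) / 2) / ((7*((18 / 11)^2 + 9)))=121 / 19782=0.01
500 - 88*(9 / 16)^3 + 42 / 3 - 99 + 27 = 218285 / 512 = 426.34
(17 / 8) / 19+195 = 29657 / 152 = 195.11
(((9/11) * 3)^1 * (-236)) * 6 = -38232/11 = -3475.64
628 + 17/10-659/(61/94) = -235343/610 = -385.81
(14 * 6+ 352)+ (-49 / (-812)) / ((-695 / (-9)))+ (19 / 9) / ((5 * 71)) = 22461401093 / 51516180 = 436.01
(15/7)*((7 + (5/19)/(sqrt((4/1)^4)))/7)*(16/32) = 31995/29792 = 1.07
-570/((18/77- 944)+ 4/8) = 29260/48421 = 0.60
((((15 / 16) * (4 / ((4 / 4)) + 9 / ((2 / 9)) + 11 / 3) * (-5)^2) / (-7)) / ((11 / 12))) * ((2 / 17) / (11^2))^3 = -375 / 2318973349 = -0.00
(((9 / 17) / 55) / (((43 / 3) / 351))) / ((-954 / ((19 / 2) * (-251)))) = 5021757 / 8523460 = 0.59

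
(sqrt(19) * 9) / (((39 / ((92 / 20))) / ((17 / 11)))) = 1173 * sqrt(19) / 715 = 7.15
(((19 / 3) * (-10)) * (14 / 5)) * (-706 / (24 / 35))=1643215 / 9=182579.44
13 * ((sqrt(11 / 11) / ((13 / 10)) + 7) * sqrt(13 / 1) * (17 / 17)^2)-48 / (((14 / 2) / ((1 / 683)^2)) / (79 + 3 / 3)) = -3840 / 3265423 + 101 * sqrt(13) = 364.16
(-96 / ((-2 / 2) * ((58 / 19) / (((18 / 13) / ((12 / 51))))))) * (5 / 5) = 69768 / 377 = 185.06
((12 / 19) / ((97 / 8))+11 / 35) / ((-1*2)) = -0.18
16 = 16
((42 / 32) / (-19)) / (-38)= 0.00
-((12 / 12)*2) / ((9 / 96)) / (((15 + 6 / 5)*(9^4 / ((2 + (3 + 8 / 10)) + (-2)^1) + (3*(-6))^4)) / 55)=-334400 / 492645807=-0.00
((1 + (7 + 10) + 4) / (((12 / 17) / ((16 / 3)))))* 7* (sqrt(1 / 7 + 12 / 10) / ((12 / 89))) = 33286* sqrt(1645) / 135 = 10000.25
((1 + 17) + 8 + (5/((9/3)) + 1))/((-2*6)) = -43/18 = -2.39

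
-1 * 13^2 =-169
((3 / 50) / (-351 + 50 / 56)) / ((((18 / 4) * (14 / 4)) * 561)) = -8 / 412461225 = -0.00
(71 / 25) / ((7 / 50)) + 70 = 632 / 7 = 90.29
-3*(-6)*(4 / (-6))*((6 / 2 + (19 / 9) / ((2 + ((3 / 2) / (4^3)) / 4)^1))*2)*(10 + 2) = -1198624 / 1027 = -1167.11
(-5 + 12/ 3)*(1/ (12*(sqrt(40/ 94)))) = -sqrt(235)/ 120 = -0.13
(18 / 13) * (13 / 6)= 3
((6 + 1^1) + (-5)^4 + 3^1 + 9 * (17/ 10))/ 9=6503/ 90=72.26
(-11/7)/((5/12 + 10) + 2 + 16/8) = -132/1211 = -0.11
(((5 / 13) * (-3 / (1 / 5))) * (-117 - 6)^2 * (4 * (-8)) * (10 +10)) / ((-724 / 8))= -1452384000 / 2353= -617247.77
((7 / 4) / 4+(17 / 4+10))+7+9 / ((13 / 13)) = 491 / 16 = 30.69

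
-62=-62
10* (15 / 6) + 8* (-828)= -6599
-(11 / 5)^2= -121 / 25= -4.84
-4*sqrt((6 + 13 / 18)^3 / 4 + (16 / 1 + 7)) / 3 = -sqrt(4616210) / 162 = -13.26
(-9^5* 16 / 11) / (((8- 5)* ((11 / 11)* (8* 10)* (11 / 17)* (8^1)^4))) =-334611 / 2478080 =-0.14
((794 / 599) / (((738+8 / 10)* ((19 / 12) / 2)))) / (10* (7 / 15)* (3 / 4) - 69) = -95280 / 2753712617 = -0.00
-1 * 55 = -55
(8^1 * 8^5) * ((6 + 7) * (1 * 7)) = 23855104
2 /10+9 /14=59 /70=0.84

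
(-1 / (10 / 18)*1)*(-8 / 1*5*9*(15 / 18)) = 540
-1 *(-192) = 192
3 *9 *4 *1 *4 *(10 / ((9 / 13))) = 6240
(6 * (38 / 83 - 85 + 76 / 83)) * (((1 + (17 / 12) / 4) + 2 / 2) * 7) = -5490331 / 664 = -8268.57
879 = 879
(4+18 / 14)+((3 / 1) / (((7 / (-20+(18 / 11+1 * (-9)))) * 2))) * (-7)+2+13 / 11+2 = 7933 / 154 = 51.51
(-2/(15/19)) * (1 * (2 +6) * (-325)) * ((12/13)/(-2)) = -3040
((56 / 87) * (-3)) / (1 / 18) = -1008 / 29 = -34.76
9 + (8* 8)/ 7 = 127/ 7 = 18.14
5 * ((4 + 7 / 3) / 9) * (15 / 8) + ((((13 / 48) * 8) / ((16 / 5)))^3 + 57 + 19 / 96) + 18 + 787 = 768928961 / 884736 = 869.11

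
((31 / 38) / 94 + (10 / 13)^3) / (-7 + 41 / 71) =-86149199 / 1192847968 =-0.07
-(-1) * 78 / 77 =78 / 77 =1.01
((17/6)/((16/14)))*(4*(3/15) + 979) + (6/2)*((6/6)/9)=583061/240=2429.42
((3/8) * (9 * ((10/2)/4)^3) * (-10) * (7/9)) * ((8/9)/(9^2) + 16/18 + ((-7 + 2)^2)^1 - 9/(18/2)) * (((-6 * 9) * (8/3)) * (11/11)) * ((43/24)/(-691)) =-426855625/895536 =-476.65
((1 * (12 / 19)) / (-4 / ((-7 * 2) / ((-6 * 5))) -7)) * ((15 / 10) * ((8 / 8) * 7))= -882 / 2071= -0.43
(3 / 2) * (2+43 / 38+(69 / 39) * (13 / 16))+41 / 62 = 141641 / 18848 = 7.51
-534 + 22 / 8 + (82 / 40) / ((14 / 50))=-7335 / 14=-523.93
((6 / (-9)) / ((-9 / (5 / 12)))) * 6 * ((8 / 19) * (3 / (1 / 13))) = 520 / 171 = 3.04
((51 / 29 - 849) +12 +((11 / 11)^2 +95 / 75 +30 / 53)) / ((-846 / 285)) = 182316229 / 650151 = 280.42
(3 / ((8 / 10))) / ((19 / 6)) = 45 / 38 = 1.18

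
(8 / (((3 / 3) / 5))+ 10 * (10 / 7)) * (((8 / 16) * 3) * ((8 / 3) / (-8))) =-190 / 7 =-27.14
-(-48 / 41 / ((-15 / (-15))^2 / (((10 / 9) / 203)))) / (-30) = -16 / 74907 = -0.00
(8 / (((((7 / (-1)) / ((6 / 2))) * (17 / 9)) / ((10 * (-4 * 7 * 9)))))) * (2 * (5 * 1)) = 45741.18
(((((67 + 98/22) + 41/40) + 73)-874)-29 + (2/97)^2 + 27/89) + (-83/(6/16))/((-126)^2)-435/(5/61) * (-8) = 41698.77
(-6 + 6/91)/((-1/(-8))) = -4320/91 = -47.47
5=5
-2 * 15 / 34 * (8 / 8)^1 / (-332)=15 / 5644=0.00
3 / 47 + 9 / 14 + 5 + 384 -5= 253137 / 658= 384.71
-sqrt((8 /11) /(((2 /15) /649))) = -2 * sqrt(885) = -59.50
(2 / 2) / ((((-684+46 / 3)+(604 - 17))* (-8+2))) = 1 / 490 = 0.00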